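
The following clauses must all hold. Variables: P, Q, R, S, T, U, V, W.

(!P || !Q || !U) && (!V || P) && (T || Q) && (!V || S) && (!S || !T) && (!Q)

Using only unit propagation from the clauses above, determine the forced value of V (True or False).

(!Q) is a unit clause: Q = False.
(Q || T) with Q = False leaves only T, so T = True.
In (!T || !S), !T is now false; !S must hold, so S = False.
(!V || S): since S = False, the clause reduces to (!V). V = False.

False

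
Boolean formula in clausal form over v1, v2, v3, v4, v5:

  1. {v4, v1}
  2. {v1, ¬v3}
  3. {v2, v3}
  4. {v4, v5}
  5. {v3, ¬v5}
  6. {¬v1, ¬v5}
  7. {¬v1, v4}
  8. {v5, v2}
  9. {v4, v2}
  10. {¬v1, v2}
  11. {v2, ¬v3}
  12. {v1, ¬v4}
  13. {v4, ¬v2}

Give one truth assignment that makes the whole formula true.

Try v1 = True.
  then v5 is forced to False.
  then v4 is forced to True.
  then v2 is forced to True.
v3 is now unconstrained; take v3 = True.

v1=T, v2=T, v3=T, v4=T, v5=F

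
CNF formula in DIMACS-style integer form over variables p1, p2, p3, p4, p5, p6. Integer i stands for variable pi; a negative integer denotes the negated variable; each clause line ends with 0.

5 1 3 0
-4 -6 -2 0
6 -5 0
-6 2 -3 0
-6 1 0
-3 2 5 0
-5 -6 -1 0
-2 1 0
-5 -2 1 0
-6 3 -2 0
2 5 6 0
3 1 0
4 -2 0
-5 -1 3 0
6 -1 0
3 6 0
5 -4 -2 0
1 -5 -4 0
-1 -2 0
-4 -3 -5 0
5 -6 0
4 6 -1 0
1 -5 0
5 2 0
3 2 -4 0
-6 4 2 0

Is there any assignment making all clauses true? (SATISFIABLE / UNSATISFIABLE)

p2 = True:
  propagation gives p1=True; an empty clause results — contradiction.
p2 = False:
  propagation gives p5=True, p6=True, p3=False, p1=True; an empty clause results — contradiction.
Every branch closes, so no satisfying assignment exists.

UNSATISFIABLE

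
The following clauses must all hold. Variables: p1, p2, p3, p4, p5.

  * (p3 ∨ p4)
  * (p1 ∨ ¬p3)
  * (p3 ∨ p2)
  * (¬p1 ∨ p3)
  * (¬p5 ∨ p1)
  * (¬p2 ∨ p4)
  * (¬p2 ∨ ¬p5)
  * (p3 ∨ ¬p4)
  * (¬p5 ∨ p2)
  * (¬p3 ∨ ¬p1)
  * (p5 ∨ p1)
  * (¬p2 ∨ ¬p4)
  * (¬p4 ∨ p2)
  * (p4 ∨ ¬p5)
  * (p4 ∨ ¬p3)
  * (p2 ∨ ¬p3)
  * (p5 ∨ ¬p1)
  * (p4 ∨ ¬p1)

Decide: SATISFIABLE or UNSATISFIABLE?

UNSATISFIABLE

p3 = True:
  propagation gives p1=True; an empty clause results — contradiction.
p3 = False:
  propagation gives p4=True; an empty clause results — contradiction.
Every branch closes, so no satisfying assignment exists.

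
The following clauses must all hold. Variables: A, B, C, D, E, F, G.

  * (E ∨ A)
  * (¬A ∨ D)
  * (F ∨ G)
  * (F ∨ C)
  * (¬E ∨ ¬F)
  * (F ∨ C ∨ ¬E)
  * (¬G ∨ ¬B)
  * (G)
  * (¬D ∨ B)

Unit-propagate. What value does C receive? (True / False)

(G) stands alone — G = True.
(¬G ∨ ¬B) with G = True leaves only ¬B, so B = False.
(B ∨ ¬D) with B = False leaves only ¬D, so D = False.
In (D ∨ ¬A), D is now false; ¬A must hold, so A = False.
(E ∨ A) with A = False leaves only E, so E = True.
(¬E ∨ ¬F): since E = True, the clause reduces to (¬F). F = False.
(C ∨ F): since F = False, the clause reduces to (C). C = True.

True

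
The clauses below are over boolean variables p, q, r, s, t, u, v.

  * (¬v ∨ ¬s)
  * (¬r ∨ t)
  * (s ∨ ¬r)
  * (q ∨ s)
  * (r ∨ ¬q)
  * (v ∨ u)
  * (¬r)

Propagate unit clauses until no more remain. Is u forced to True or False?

True

(¬r) stands alone — r = False.
In (r ∨ ¬q), r is now false; ¬q must hold, so q = False.
In (q ∨ s), q is now false; s must hold, so s = True.
(¬v ∨ ¬s): since s = True, the clause reduces to (¬v). v = False.
(u ∨ v) with v = False leaves only u, so u = True.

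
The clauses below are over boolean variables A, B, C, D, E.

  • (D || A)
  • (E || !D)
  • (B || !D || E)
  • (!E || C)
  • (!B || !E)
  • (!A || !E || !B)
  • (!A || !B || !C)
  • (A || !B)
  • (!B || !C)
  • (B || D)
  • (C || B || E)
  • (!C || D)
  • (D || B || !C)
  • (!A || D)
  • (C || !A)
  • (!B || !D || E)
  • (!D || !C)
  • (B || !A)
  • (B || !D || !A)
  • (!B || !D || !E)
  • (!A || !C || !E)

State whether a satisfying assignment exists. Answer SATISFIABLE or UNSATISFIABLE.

B = True:
  propagation gives E=False, D=False, A=True; an empty clause results — contradiction.
B = False:
  propagation gives D=True, E=True, C=True; an empty clause results — contradiction.
Every branch closes, so no satisfying assignment exists.

UNSATISFIABLE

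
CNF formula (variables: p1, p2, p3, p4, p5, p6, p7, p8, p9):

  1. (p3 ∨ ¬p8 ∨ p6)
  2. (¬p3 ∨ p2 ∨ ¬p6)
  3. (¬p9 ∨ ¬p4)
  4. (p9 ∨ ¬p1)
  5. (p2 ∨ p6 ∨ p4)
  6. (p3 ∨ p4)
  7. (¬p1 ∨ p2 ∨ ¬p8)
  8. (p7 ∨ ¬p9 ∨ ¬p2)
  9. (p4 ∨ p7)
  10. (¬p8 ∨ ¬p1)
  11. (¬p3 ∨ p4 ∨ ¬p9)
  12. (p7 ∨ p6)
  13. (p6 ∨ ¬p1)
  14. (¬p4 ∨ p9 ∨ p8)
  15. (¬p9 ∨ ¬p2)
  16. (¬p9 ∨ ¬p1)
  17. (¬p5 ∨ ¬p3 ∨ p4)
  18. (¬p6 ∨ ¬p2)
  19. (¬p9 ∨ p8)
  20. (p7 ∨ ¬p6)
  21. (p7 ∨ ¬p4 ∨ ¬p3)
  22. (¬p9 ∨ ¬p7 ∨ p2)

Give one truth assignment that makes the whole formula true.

p1=0, p2=0, p3=0, p4=1, p5=1, p6=1, p7=1, p8=1, p9=0

p1 occurs only negated in the remaining clauses — set p1 = False.
Set p2 = False and propagate.
The remaining clauses are satisfied by p3 = False, p4 = True, p5 = True, p6 = True, p7 = True, p8 = True, p9 = False.
Every clause has at least one true literal under this assignment.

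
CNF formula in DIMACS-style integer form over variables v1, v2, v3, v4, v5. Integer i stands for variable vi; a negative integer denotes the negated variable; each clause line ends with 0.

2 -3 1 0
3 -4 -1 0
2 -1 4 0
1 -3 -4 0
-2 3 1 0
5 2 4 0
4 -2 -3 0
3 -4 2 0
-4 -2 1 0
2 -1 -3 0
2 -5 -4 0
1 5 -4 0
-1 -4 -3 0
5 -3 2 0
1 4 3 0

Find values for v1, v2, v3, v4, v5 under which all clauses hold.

Try v1 = True.
Branch on v2: take v2 = True.
For the remaining variables, v3 = False, v4 = False, v5 = False works.

v1=True, v2=True, v3=False, v4=False, v5=False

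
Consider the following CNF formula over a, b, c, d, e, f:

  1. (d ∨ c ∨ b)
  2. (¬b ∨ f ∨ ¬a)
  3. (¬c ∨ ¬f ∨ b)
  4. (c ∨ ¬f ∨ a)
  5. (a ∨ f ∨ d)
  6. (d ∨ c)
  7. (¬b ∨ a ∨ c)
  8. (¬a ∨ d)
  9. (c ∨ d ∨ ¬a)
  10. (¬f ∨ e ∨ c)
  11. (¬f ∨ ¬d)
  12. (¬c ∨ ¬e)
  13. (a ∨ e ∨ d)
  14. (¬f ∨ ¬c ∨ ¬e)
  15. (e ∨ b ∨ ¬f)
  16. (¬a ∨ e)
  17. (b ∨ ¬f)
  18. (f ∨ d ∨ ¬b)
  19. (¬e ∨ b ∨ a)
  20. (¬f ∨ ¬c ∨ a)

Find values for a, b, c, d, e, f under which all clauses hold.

a=False, b=False, c=True, d=True, e=False, f=False

Branch on a: take a = False.
For the remaining variables, b = False, c = True, d = True, e = False, f = False works.
Every clause has at least one true literal under this assignment.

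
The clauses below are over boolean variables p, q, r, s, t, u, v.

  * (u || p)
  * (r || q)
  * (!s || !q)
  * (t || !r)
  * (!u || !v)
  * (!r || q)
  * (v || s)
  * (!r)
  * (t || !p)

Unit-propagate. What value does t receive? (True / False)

(!r) is a unit clause: r = False.
From (r || q) and r = False: q = True.
(!q || !s) with q = True leaves only !s, so s = False.
(v || s) with s = False leaves only v, so v = True.
(!u || !v): since v = True, the clause reduces to (!u). u = False.
(p || u): since u = False, the clause reduces to (p). p = True.
(!p || t) with p = True leaves only t, so t = True.

True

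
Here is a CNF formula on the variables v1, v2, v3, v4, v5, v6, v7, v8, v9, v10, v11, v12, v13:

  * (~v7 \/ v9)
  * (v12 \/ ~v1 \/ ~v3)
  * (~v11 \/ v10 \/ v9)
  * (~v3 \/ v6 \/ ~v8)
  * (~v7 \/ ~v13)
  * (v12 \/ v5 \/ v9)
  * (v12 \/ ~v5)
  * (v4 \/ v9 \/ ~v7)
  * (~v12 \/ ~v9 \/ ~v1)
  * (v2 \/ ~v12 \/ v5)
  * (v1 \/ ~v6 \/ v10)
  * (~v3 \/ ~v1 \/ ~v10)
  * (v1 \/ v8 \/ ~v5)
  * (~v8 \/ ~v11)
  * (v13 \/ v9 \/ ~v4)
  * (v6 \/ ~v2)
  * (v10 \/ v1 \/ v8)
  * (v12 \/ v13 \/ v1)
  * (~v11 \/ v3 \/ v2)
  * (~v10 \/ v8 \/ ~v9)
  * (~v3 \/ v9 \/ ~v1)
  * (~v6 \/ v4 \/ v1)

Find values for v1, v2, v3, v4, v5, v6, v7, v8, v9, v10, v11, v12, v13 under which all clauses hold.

Pure literal: v7 appears only negated; assign v7 = False.
v11 occurs only negated in the remaining clauses — set v11 = False.
Set v1 = True and propagate.
Try v2 = False.
The remaining clauses are satisfied by v3 = False, v4 = True, v5 = False, v6 = True, v8 = True, v9 = True, v10 = True, v12 = False, v13 = True.
Every clause has at least one true literal under this assignment.

v1=True, v2=False, v3=False, v4=True, v5=False, v6=True, v7=False, v8=True, v9=True, v10=True, v11=False, v12=False, v13=True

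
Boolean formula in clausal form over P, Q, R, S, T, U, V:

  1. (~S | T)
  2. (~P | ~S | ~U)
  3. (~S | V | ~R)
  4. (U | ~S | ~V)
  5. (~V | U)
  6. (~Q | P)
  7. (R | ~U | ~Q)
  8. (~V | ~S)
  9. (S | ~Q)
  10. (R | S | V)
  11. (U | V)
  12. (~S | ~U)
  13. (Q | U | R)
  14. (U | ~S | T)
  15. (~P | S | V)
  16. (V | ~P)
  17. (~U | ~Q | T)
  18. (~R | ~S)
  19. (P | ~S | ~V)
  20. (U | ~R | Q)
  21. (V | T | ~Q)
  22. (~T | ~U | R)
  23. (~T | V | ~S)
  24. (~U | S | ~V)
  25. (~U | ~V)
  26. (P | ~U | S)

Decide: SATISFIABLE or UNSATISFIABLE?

UNSATISFIABLE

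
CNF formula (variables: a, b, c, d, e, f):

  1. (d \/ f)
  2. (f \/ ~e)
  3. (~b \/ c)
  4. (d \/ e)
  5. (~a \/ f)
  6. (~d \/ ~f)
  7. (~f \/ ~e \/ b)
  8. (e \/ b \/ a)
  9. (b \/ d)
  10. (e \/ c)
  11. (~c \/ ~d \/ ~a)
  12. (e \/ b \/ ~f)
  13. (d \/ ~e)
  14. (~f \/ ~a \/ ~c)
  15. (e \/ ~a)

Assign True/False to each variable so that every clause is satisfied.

a=False, b=True, c=True, d=True, e=False, f=False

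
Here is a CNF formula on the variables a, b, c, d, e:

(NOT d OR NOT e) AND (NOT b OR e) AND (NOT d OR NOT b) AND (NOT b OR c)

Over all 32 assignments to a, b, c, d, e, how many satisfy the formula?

Split on b, then d.
  b=1, d=1: a clause becomes empty — 0.
  b=1, d=0: remaining (a,c,e) ∈ {(0,1,1); (1,1,1)} — 2.
  b=0, d=1: remaining (a,c,e) ∈ {(0,0,0); (0,1,0); (1,0,0); (1,1,0)} — 4.
  b=0, d=0: a, c, e free → 2^3 = 8.
Total: 0 + 2 + 4 + 8 = 14.

14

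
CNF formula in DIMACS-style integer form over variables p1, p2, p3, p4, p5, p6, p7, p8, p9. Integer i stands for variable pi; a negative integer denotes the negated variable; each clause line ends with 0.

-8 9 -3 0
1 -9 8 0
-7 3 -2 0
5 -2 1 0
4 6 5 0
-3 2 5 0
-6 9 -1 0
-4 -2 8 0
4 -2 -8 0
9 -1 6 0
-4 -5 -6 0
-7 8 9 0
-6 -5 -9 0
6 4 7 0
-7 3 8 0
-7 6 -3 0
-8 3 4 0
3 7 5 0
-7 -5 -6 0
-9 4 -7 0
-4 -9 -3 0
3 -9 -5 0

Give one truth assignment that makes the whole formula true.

p1=F, p2=F, p3=F, p4=T, p5=F, p6=T, p7=T, p8=T, p9=F

Try p1 = False.
Branch on p2: take p2 = False.
Branch on p3: take p3 = False.
The remaining clauses are satisfied by p4 = True, p5 = False, p6 = True, p7 = True, p8 = True, p9 = False.
Every clause has at least one true literal under this assignment.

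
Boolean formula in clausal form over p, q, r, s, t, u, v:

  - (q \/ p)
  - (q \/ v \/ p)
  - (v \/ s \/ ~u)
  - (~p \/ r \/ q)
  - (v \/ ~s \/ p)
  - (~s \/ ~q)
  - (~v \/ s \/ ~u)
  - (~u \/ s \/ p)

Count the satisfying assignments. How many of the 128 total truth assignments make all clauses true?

28

Case analysis on p and s:
  p=1, s=1: forces q=0; r=1; t, u, v free → 2^3 = 8.
  p=1, s=0: t, v free; 3 ways for (q,r,u) × 2^2 = 12.
  p=0, s=1: a clause becomes empty — 0.
  p=0, s=0: forces q=1; u=0; r, t, v free → 2^3 = 8.
Total: 8 + 12 + 0 + 8 = 28.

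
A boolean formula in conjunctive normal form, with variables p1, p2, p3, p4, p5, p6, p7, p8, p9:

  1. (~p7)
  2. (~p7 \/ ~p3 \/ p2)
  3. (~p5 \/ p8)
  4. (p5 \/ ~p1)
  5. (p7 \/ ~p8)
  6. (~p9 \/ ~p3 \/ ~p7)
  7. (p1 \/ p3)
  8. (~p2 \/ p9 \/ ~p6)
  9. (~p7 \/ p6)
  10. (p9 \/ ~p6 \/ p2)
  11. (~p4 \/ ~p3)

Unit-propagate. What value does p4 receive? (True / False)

False

(~p7) is a unit clause: p7 = False.
From (~p8 \/ p7) and p7 = False: p8 = False.
In (~p5 \/ p8), p8 is now false; ~p5 must hold, so p5 = False.
In (p5 \/ ~p1), p5 is now false; ~p1 must hold, so p1 = False.
(p3 \/ p1): since p1 = False, the clause reduces to (p3). p3 = True.
(~p4 \/ ~p3) with p3 = True leaves only ~p4, so p4 = False.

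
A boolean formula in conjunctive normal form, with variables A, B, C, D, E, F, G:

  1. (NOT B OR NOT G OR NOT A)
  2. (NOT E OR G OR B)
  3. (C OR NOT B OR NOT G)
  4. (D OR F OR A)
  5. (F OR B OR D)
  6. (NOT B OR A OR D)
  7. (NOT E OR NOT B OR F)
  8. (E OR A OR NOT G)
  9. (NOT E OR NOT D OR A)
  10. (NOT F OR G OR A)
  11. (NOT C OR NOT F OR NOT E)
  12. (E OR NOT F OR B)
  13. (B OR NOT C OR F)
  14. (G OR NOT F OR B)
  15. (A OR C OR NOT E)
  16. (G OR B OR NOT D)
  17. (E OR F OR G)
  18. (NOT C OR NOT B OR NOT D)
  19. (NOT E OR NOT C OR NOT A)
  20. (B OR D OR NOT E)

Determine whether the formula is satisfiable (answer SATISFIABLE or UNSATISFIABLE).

Branch on A: take A = True.
For the remaining variables, B = True, C = False, D = False, E = False, F = True, G = False works.
Every clause has at least one true literal under this assignment.
So A=T  B=T  C=F  D=F  E=F  F=T  G=F is a satisfying assignment.

SATISFIABLE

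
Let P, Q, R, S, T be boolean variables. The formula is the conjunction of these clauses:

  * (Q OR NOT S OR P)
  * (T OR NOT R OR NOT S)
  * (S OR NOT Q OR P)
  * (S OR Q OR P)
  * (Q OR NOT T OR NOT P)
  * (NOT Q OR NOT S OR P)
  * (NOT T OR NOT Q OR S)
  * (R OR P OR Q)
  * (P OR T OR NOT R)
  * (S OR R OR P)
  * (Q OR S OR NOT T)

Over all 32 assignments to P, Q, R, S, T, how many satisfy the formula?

8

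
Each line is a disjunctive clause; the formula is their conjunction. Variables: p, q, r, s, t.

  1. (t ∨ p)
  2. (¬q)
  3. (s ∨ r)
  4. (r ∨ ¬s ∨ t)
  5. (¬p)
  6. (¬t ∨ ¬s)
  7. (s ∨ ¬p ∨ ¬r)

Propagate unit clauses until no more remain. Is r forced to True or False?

True

Unit clause (¬q) sets q = False.
(¬p) stands alone — p = False.
In (t ∨ p), p is now false; t must hold, so t = True.
From (¬s ∨ ¬t) and t = True: s = False.
In (s ∨ r), s is now false; r must hold, so r = True.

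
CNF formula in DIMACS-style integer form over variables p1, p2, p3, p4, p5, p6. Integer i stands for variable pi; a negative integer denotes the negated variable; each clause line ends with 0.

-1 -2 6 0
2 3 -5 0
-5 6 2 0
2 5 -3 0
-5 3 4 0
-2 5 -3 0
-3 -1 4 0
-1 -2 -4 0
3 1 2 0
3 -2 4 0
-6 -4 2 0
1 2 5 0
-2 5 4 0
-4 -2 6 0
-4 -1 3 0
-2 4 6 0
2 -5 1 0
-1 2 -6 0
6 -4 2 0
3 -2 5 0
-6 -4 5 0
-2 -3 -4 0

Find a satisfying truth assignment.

p1 = True, p2 = False, p3 = False, p4 = False, p5 = False, p6 = False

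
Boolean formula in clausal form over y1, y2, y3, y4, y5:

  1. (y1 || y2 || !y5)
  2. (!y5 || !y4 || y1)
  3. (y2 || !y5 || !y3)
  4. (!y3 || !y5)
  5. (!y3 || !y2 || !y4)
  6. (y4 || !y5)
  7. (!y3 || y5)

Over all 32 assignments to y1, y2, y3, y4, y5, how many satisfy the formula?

Split on y5, then y3.
  y5=T, y3=T: a clause becomes empty — 0.
  y5=T, y3=F: remaining (y1,y2,y4) ∈ {(T,F,T); (T,T,T)} — 2.
  y5=F, y3=T: a clause becomes empty — 0.
  y5=F, y3=F: y1, y2, y4 free → 2^3 = 8.
Total: 0 + 2 + 0 + 8 = 10.

10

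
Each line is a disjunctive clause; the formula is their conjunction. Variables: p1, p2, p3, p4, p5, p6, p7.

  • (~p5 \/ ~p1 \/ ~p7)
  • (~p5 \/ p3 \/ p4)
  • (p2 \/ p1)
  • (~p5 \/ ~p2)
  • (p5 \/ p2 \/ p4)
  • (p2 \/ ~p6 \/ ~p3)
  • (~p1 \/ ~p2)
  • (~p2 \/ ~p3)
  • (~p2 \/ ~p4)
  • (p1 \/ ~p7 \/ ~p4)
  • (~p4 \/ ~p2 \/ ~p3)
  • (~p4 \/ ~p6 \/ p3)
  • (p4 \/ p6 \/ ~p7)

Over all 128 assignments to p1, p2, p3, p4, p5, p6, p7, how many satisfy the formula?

10

Split on p2, then p4.
  p2=T, p4=T: a clause becomes empty — 0.
  p2=T, p4=F: remaining (p1,p3,p5,p6,p7) ∈ {(F,F,F,F,F); (F,F,F,T,F); (F,F,F,T,T)} — 3.
  p2=F, p4=T: p3 free; 3 ways for (p1,p5,p6,p7) × 2^1 = 6.
  p2=F, p4=F: remaining (p1,p3,p5,p6,p7) ∈ {(T,T,T,F,F)} — 1.
Total: 0 + 3 + 6 + 1 = 10.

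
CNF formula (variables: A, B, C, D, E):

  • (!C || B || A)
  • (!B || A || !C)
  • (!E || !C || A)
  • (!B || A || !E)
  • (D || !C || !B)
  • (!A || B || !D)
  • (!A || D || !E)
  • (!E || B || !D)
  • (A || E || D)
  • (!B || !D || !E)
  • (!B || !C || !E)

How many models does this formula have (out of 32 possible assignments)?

Case analysis on B and A:
  B=1, A=1: remaining (C,D,E) ∈ {(0,0,0); (0,1,0); (1,1,0)} — 3.
  B=1, A=0: remaining (C,D,E) ∈ {(0,1,0)} — 1.
  B=0, A=1: remaining (C,D,E) ∈ {(0,0,0); (1,0,0)} — 2.
  B=0, A=0: remaining (C,D,E) ∈ {(0,0,1); (0,1,0)} — 2.
Total: 3 + 1 + 2 + 2 = 8.

8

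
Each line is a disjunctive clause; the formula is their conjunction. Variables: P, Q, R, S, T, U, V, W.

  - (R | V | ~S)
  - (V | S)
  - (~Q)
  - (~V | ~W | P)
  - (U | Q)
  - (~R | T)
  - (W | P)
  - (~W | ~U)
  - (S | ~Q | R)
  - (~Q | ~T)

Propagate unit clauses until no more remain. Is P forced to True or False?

True

(~Q) stands alone — Q = False.
From (U | Q) and Q = False: U = True.
(~W | ~U): since U = True, the clause reduces to (~W). W = False.
In (W | P), W is now false; P must hold, so P = True.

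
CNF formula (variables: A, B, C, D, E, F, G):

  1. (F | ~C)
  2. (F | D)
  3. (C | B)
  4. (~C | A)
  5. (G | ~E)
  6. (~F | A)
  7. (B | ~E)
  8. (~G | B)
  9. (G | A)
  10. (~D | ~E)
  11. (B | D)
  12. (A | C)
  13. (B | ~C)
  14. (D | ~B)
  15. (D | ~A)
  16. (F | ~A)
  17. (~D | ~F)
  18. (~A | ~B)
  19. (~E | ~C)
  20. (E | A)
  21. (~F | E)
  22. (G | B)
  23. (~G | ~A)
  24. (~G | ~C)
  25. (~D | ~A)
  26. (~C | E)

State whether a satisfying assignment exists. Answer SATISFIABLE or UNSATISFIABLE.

UNSATISFIABLE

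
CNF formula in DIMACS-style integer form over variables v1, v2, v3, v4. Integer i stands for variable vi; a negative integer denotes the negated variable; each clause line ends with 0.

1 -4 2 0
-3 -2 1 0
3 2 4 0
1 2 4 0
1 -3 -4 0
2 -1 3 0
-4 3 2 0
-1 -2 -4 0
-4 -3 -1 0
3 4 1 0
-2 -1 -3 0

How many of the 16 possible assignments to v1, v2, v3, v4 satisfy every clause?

3

The models are:
  v1=0 v2=1 v3=0 v4=1
  v1=1 v2=0 v3=1 v4=0
  v1=1 v2=1 v3=0 v4=0
Count: 3.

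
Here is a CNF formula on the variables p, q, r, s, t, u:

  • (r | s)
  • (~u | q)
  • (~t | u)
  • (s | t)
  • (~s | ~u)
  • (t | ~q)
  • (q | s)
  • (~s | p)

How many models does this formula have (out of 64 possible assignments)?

The models are:
  p=0 q=1 r=1 s=0 t=1 u=1
  p=1 q=0 r=0 s=1 t=0 u=0
  p=1 q=0 r=1 s=1 t=0 u=0
  p=1 q=1 r=1 s=0 t=1 u=1
Count: 4.

4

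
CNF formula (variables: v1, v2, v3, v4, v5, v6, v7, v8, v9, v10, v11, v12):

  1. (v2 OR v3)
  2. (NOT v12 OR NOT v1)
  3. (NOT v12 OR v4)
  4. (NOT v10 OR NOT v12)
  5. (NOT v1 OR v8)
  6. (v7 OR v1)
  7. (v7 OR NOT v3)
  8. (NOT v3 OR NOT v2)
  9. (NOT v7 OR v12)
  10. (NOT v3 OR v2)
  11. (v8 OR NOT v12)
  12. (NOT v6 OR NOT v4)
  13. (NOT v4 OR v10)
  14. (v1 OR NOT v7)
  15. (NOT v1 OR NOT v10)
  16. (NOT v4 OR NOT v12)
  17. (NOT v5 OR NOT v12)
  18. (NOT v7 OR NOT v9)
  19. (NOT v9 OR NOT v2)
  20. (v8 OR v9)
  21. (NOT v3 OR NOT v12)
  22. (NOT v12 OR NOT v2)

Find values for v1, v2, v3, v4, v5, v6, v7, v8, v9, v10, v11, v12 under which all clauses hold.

v1=T, v2=T, v3=F, v4=F, v5=T, v6=F, v7=F, v8=T, v9=F, v10=F, v11=T, v12=F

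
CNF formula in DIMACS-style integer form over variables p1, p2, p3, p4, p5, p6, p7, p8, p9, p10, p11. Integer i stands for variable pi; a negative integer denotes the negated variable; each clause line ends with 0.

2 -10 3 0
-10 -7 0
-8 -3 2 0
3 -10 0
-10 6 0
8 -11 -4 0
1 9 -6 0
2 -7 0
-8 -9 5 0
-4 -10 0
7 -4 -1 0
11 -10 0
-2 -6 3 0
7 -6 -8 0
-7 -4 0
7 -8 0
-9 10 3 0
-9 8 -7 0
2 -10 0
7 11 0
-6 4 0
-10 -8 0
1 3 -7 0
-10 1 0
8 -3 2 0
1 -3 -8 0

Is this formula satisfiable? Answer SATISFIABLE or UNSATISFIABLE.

SATISFIABLE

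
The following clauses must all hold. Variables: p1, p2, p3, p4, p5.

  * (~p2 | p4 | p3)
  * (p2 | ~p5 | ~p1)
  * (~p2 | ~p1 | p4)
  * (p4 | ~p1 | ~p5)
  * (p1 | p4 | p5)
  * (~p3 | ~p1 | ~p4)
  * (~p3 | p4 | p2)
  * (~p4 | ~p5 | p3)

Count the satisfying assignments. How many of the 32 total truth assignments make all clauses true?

11

Case analysis on p4 and p1:
  p4=T, p1=T: remaining (p2,p3,p5) ∈ {(F,F,F); (T,F,F)} — 2.
  p4=T, p1=F: p2 free; 3 ways for (p3,p5) × 2^1 = 6.
  p4=F, p1=T: remaining (p2,p3,p5) ∈ {(F,F,F)} — 1.
  p4=F, p1=F: remaining (p2,p3,p5) ∈ {(F,F,T); (T,T,T)} — 2.
Total: 2 + 6 + 1 + 2 = 11.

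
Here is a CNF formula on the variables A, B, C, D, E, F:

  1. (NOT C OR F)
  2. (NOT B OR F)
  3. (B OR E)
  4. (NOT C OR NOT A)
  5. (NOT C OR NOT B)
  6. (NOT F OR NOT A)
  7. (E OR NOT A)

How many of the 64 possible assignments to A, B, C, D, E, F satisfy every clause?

12

Split on A, then B.
  A=T, B=T: a clause becomes empty — 0.
  A=T, B=F: remaining (C,D,E,F) ∈ {(F,F,T,F); (F,T,T,F)} — 2.
  A=F, B=T: remaining (C,D,E,F) ∈ {(F,F,F,T); (F,F,T,T); (F,T,F,T); (F,T,T,T)} — 4.
  A=F, B=F: D free; 3 ways for (C,E,F) × 2^1 = 6.
Total: 0 + 2 + 4 + 6 = 12.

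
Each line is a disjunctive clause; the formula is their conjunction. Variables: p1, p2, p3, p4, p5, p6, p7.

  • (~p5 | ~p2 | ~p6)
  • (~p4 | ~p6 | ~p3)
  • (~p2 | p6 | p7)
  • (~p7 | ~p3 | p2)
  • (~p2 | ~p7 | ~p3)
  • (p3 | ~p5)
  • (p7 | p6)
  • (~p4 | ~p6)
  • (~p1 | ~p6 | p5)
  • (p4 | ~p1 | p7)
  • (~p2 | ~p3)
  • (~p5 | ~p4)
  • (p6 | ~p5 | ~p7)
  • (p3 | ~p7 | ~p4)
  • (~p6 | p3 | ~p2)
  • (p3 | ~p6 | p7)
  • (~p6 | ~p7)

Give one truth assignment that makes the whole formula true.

Pure literal: p1 appears only negated; assign p1 = False.
Branch on p2: take p2 = True.
  then p3 is forced to False.
  then p5 is forced to False.
  then p6 is forced to False.
  then p7 is forced to True.
  then p4 is forced to False.
Every clause has at least one true literal under this assignment.

p1=False, p2=True, p3=False, p4=False, p5=False, p6=False, p7=True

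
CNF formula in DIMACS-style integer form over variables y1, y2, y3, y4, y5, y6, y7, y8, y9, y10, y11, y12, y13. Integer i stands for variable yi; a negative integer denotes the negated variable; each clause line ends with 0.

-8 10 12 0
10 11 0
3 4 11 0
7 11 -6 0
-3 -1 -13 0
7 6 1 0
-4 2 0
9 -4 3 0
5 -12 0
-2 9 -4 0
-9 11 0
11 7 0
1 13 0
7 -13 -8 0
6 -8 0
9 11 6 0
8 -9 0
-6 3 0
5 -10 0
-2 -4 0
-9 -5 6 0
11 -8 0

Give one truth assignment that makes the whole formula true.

y1=0, y2=0, y3=1, y4=0, y5=1, y6=1, y7=1, y8=1, y9=1, y10=1, y11=1, y12=0, y13=1

Check each clause:
  1. (¬y8 ∨ y12 ∨ y10) — y10 is true.
  2. (y10 ∨ y11) — y10 is true.
  3. (y4 ∨ y11 ∨ y3) — y3 is true.
  4. (y7 ∨ y11 ∨ ¬y6) — y11 is true.
  5. (¬y1 ∨ ¬y13 ∨ ¬y3) — ¬y1 is true.
  6. (y1 ∨ y7 ∨ y6) — y6 is true.
  7. (¬y4 ∨ y2) — ¬y4 is true.
  8. (y3 ∨ y9 ∨ ¬y4) — y9 is true.
  9. (y5 ∨ ¬y12) — ¬y12 is true.
  10. (¬y4 ∨ ¬y2 ∨ y9) — y9 is true.
  11. (y11 ∨ ¬y9) — y11 is true.
  12. (y11 ∨ y7) — y11 is true.
  13. (y13 ∨ y1) — y13 is true.
  14. (¬y13 ∨ ¬y8 ∨ y7) — y7 is true.
  15. (¬y8 ∨ y6) — y6 is true.
  16. (y9 ∨ y6 ∨ y11) — y9 is true.
  17. (¬y9 ∨ y8) — y8 is true.
  18. (y3 ∨ ¬y6) — y3 is true.
  19. (¬y10 ∨ y5) — y5 is true.
  20. (¬y2 ∨ ¬y4) — ¬y4 is true.
  21. (¬y9 ∨ y6 ∨ ¬y5) — y6 is true.
  22. (¬y8 ∨ y11) — y11 is true.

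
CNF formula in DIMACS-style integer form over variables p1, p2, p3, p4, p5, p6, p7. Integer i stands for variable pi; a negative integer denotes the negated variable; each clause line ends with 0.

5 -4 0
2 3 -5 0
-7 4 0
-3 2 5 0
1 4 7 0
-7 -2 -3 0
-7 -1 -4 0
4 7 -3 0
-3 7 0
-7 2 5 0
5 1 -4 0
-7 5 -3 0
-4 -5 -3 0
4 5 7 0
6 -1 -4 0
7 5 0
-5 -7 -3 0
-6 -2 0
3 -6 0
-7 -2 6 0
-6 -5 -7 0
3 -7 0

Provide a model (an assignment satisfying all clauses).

Branch on p1: take p1 = True.
For the remaining variables, p2 = True, p3 = False, p4 = False, p5 = True, p6 = False, p7 = False works.
Every clause has at least one true literal under this assignment.

p1 = True, p2 = True, p3 = False, p4 = False, p5 = True, p6 = False, p7 = False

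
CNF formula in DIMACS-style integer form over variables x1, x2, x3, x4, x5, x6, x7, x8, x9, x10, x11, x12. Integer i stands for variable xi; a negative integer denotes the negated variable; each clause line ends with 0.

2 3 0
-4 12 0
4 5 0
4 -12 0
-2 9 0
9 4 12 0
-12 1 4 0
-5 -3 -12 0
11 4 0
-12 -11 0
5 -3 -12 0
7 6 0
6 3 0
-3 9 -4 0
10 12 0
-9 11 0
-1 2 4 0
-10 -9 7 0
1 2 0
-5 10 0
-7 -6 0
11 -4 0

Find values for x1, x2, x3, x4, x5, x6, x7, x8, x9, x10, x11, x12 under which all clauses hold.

x1=0, x2=1, x3=1, x4=0, x5=1, x6=0, x7=1, x8=0, x9=1, x10=1, x11=1, x12=0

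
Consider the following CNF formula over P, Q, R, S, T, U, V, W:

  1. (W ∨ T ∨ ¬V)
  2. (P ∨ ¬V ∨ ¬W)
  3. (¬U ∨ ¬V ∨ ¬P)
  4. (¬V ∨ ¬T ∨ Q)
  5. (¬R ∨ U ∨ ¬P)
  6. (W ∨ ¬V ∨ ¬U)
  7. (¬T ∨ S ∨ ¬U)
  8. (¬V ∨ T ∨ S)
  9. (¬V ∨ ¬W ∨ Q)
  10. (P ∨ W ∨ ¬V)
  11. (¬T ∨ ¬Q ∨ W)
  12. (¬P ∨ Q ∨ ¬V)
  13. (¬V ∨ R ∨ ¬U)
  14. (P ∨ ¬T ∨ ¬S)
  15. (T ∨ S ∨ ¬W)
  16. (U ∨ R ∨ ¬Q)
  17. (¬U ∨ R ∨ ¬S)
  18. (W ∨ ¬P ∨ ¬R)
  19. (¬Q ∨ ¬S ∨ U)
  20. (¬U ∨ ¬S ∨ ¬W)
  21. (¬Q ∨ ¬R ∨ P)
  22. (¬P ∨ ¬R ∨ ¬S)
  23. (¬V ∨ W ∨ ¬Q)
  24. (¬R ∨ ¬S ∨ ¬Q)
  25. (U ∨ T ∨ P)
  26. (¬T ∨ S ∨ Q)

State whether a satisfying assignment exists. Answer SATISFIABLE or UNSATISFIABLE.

SATISFIABLE

V occurs only negated in the remaining clauses — set V = False.
Branch on P: take P = True.
The remaining clauses are satisfied by Q = False, R = False, S = True, T = True, U = False, W = True.
So P = 1, Q = 0, R = 0, S = 1, T = 1, U = 0, V = 0, W = 1 is a satisfying assignment.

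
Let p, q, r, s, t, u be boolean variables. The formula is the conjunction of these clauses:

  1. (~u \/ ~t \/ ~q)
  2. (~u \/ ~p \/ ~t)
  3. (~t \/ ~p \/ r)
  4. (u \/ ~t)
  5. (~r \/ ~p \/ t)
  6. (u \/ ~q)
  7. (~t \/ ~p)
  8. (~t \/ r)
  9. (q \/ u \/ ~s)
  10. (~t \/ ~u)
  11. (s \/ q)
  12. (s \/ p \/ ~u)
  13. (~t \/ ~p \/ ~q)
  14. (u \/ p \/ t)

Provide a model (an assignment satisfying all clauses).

Branch on p: take p = False.
The remaining clauses are satisfied by q = False, r = False, s = True, t = False, u = True.
Check each clause:
  1. (~u \/ ~t \/ ~q) — ~t is true.
  2. (~u \/ ~t \/ ~p) — ~t is true.
  3. (~p \/ ~t \/ r) — ~p is true.
  4. (~t \/ u) — ~t is true.
  5. (~p \/ ~r \/ t) — ~r is true.
  6. (u \/ ~q) — u is true.
  7. (~p \/ ~t) — ~t is true.
  8. (r \/ ~t) — ~t is true.
  9. (q \/ ~s \/ u) — u is true.
  10. (~u \/ ~t) — ~t is true.
  11. (s \/ q) — s is true.
  12. (p \/ ~u \/ s) — s is true.
  13. (~t \/ ~q \/ ~p) — ~t is true.
  14. (u \/ t \/ p) — u is true.

p=0, q=0, r=0, s=1, t=0, u=1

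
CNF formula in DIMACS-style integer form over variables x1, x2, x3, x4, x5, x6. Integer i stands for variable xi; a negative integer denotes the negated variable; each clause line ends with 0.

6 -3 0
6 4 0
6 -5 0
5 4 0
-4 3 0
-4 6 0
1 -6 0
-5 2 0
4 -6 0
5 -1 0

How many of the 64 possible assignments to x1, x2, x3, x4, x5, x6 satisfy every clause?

1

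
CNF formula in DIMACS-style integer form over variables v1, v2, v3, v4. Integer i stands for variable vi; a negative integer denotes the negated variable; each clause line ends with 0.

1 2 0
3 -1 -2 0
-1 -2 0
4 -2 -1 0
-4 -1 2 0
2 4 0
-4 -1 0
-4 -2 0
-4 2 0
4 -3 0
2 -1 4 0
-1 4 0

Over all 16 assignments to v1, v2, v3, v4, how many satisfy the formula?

Satisfying assignments:
  v1=F v2=T v3=F v4=F
Count: 1.

1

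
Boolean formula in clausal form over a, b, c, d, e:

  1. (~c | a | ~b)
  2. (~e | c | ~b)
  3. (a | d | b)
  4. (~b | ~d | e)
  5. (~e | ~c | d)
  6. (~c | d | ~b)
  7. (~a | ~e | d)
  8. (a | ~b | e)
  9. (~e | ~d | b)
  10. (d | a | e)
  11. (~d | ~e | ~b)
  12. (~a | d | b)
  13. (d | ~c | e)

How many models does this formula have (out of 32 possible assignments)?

The models are:
  a=F b=F c=F d=T e=F
  a=F b=F c=T d=T e=F
  a=T b=F c=F d=T e=F
  a=T b=F c=T d=T e=F
  a=T b=T c=F d=F e=F
That's 5 in total.

5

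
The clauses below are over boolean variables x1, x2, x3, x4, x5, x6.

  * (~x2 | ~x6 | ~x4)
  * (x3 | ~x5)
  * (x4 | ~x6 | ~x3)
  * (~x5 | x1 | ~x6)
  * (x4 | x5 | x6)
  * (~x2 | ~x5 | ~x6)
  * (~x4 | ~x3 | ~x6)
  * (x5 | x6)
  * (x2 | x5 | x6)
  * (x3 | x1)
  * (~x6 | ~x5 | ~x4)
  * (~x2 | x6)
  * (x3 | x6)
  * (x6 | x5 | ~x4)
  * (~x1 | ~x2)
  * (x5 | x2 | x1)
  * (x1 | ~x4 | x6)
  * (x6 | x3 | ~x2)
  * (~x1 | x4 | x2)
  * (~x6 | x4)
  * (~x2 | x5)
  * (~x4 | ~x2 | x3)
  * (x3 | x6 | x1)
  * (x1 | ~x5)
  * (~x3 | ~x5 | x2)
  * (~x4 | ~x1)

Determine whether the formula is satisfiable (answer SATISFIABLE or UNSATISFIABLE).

x6 = True:
  propagation gives x4=True, x2=False, x3=False, x5=False; an empty clause results — contradiction.
x6 = False:
  propagation gives x5=True, x3=True, x2=False; an empty clause results — contradiction.
Every branch closes, so no satisfying assignment exists.

UNSATISFIABLE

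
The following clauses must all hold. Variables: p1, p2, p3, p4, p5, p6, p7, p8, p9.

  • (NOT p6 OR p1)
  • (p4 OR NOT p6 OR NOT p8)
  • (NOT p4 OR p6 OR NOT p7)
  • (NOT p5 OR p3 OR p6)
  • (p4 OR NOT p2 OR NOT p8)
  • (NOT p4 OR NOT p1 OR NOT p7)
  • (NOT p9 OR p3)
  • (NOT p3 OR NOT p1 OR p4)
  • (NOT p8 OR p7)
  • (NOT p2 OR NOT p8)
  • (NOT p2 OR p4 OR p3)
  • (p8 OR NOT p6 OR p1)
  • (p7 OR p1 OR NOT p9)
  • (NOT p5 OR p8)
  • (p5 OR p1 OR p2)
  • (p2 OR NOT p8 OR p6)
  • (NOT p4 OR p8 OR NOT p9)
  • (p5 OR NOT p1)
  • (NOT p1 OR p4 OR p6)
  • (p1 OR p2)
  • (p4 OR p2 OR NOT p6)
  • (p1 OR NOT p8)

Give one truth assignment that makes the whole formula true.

p1=F, p2=T, p3=T, p4=T, p5=F, p6=F, p7=F, p8=F, p9=F

Check each clause:
  1. (p1 OR NOT p6) — NOT p6 is true.
  2. (NOT p6 OR NOT p8 OR p4) — NOT p8 is true.
  3. (p6 OR NOT p7 OR NOT p4) — NOT p7 is true.
  4. (p3 OR p6 OR NOT p5) — p3 is true.
  5. (NOT p8 OR p4 OR NOT p2) — NOT p8 is true.
  6. (NOT p1 OR NOT p4 OR NOT p7) — NOT p7 is true.
  7. (p3 OR NOT p9) — p3 is true.
  8. (NOT p3 OR p4 OR NOT p1) — p4 is true.
  9. (p7 OR NOT p8) — NOT p8 is true.
  10. (NOT p8 OR NOT p2) — NOT p8 is true.
  11. (p3 OR NOT p2 OR p4) — p3 is true.
  12. (NOT p6 OR p8 OR p1) — NOT p6 is true.
  13. (p1 OR p7 OR NOT p9) — NOT p9 is true.
  14. (NOT p5 OR p8) — NOT p5 is true.
  15. (p1 OR p5 OR p2) — p2 is true.
  16. (NOT p8 OR p6 OR p2) — NOT p8 is true.
  17. (p8 OR NOT p9 OR NOT p4) — NOT p9 is true.
  18. (p5 OR NOT p1) — NOT p1 is true.
  19. (p6 OR p4 OR NOT p1) — p4 is true.
  20. (p2 OR p1) — p2 is true.
  21. (NOT p6 OR p2 OR p4) — NOT p6 is true.
  22. (p1 OR NOT p8) — NOT p8 is true.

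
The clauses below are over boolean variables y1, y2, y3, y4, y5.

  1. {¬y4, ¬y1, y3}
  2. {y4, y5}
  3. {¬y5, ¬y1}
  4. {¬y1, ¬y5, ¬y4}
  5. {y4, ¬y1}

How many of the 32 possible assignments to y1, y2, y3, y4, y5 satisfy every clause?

14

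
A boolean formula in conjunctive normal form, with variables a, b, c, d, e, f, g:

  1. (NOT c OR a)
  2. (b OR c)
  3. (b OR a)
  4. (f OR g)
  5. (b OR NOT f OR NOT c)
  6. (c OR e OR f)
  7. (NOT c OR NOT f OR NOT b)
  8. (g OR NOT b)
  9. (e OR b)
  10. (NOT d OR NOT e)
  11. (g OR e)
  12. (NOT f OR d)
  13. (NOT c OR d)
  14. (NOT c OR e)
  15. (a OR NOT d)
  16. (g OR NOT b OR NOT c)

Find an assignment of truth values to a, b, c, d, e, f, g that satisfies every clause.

a=True, b=True, c=False, d=False, e=True, f=False, g=True

Check each clause:
  1. (NOT c OR a) — a is true.
  2. (c OR b) — b is true.
  3. (b OR a) — a is true.
  4. (f OR g) — g is true.
  5. (NOT c OR b OR NOT f) — b is true.
  6. (e OR f OR c) — e is true.
  7. (NOT b OR NOT f OR NOT c) — NOT f is true.
  8. (g OR NOT b) — g is true.
  9. (e OR b) — b is true.
  10. (NOT e OR NOT d) — NOT d is true.
  11. (g OR e) — e is true.
  12. (d OR NOT f) — NOT f is true.
  13. (NOT c OR d) — NOT c is true.
  14. (e OR NOT c) — e is true.
  15. (NOT d OR a) — a is true.
  16. (g OR NOT b OR NOT c) — NOT c is true.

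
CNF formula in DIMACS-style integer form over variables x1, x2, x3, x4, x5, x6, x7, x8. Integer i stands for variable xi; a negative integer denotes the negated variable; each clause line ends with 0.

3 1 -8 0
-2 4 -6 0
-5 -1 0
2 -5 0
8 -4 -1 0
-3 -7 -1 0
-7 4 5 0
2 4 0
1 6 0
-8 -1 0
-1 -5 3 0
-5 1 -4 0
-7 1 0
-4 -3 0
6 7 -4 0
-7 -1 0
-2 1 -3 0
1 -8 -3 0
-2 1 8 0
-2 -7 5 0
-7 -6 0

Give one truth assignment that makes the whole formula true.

Branch on x1: take x1 = True.
  then x5 is forced to False.
  then x8 is forced to False.
  then x4 is forced to False.
  then x7 is forced to False.
  then x2 is forced to True.
  then x6 is forced to False.
x3 is now unconstrained; take x3 = True.

x1=True  x2=True  x3=True  x4=False  x5=False  x6=False  x7=False  x8=False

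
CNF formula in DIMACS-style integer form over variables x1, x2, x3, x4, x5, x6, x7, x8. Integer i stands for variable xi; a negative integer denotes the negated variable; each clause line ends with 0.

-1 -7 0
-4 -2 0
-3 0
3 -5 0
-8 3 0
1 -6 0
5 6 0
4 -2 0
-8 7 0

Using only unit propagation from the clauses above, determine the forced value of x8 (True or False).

False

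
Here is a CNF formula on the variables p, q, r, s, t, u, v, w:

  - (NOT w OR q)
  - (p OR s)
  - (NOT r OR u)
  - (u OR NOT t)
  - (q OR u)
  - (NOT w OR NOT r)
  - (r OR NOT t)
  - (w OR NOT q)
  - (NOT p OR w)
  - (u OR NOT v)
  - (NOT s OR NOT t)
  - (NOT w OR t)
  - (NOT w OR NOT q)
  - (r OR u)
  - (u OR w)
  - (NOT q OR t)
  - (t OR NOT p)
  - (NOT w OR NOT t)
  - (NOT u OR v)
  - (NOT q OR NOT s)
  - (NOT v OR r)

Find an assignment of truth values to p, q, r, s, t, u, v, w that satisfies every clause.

p = F  q = F  r = T  s = T  t = F  u = T  v = T  w = F

Check each clause:
  1. (q OR NOT w) — NOT w is true.
  2. (s OR p) — s is true.
  3. (u OR NOT r) — u is true.
  4. (NOT t OR u) — NOT t is true.
  5. (u OR q) — u is true.
  6. (NOT r OR NOT w) — NOT w is true.
  7. (r OR NOT t) — r is true.
  8. (NOT q OR w) — NOT q is true.
  9. (NOT p OR w) — NOT p is true.
  10. (u OR NOT v) — u is true.
  11. (NOT t OR NOT s) — NOT t is true.
  12. (NOT w OR t) — NOT w is true.
  13. (NOT w OR NOT q) — NOT w is true.
  14. (r OR u) — r is true.
  15. (w OR u) — u is true.
  16. (NOT q OR t) — NOT q is true.
  17. (t OR NOT p) — NOT p is true.
  18. (NOT w OR NOT t) — NOT w is true.
  19. (v OR NOT u) — v is true.
  20. (NOT q OR NOT s) — NOT q is true.
  21. (NOT v OR r) — r is true.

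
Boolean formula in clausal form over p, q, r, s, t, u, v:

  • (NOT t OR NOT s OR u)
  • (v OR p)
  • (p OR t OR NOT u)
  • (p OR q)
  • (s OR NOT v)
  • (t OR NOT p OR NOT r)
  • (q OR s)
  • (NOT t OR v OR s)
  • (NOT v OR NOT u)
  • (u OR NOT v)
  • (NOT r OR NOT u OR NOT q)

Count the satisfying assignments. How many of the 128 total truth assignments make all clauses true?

9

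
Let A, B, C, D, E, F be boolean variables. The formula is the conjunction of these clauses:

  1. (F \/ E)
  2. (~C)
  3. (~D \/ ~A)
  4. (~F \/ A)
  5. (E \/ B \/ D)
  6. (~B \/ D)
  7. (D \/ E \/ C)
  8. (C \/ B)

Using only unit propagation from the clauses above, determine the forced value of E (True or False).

True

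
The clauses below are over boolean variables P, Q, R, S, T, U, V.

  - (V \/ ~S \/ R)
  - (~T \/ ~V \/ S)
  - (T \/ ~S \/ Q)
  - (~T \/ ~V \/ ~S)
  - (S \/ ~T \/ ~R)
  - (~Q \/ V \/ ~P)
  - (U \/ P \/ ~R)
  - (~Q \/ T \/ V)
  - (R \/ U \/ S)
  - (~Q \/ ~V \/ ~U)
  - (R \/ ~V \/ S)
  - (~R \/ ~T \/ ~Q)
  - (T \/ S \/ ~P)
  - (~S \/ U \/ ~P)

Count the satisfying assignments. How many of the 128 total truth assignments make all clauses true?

9

Case analysis on S and T:
  S=T, T=T: remaining (P,Q,R,U,V) ∈ {(F,F,T,T,F); (T,F,T,T,F)} — 2.
  S=T, T=F: remaining (P,Q,R,U,V) ∈ {(F,T,F,F,T)} — 1.
  S=F, T=T: remaining (P,Q,R,U,V) ∈ {(F,F,F,T,F); (F,T,F,T,F); (T,F,F,T,F)} — 3.
  S=F, T=F: remaining (P,Q,R,U,V) ∈ {(F,F,F,T,F); (F,F,T,T,F); (F,F,T,T,T)} — 3.
Total: 2 + 1 + 3 + 3 = 9.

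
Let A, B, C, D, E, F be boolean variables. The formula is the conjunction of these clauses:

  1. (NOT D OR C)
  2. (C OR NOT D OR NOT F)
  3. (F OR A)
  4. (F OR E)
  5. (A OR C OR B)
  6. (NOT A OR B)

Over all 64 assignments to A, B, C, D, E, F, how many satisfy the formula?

Case analysis on A and C:
  A=1, C=1: D free; 3 ways for (B,E,F) × 2^1 = 6.
  A=1, C=0: remaining (B,D,E,F) ∈ {(1,0,0,1); (1,0,1,0); (1,0,1,1)} — 3.
  A=0, C=1: forces F=1; B, D, E free → 2^3 = 8.
  A=0, C=0: remaining (B,D,E,F) ∈ {(1,0,0,1); (1,0,1,1)} — 2.
Total: 6 + 3 + 8 + 2 = 19.

19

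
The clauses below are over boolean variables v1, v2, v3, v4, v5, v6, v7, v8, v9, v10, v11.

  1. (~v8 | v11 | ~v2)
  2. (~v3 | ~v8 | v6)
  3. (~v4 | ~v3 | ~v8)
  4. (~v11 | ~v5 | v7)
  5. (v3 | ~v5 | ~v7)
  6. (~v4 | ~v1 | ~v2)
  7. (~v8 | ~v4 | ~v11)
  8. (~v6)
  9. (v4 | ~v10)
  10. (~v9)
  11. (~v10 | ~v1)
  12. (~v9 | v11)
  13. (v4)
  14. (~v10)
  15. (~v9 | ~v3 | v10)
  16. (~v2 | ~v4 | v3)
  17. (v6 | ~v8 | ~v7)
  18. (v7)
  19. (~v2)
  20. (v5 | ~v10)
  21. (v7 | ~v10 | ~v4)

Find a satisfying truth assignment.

v1=False, v2=False, v3=True, v4=True, v5=True, v6=False, v7=True, v8=False, v9=False, v10=False, v11=False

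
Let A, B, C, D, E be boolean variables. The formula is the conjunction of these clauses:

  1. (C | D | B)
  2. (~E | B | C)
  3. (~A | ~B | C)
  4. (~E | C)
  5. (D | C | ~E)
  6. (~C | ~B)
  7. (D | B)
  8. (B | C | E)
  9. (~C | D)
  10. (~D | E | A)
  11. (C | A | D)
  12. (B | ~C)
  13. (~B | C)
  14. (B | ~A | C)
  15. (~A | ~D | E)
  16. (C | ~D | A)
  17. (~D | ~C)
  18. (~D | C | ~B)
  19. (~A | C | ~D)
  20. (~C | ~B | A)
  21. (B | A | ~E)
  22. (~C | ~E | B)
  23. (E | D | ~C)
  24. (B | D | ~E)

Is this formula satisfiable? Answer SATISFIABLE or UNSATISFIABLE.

UNSATISFIABLE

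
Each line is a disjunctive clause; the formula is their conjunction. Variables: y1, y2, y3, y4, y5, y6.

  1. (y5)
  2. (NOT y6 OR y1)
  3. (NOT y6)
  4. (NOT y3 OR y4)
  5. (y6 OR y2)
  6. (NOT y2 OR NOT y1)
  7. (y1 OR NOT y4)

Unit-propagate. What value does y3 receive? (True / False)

(y5) stands alone — y5 = True.
(NOT y6) is a unit clause: y6 = False.
(y2 OR y6): since y6 = False, the clause reduces to (y2). y2 = True.
(NOT y1 OR NOT y2) with y2 = True leaves only NOT y1, so y1 = False.
From (NOT y4 OR y1) and y1 = False: y4 = False.
(NOT y3 OR y4): since y4 = False, the clause reduces to (NOT y3). y3 = False.

False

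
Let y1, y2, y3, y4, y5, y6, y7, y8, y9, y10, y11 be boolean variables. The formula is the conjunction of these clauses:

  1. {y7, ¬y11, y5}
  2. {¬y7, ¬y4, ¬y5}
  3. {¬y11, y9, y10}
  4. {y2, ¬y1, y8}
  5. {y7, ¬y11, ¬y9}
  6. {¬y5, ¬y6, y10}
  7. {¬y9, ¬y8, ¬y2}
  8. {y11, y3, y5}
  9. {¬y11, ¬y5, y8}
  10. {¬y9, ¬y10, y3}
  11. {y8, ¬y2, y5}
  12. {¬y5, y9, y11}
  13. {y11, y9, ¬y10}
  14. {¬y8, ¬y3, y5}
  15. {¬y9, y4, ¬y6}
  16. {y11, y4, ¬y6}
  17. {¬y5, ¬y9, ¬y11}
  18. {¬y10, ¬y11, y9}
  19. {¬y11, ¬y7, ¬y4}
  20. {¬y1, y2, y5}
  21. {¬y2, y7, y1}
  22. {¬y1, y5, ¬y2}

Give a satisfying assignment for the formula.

Pure literal: y6 appears only negated; assign y6 = False.
Try y1 = True.
The remaining clauses are satisfied by y2 = True, y3 = True, y4 = False, y5 = True, y7 = False, y8 = False, y9 = True, y10 = False, y11 = False.
Every clause has at least one true literal under this assignment.

y1=T, y2=T, y3=T, y4=F, y5=T, y6=F, y7=F, y8=F, y9=T, y10=F, y11=F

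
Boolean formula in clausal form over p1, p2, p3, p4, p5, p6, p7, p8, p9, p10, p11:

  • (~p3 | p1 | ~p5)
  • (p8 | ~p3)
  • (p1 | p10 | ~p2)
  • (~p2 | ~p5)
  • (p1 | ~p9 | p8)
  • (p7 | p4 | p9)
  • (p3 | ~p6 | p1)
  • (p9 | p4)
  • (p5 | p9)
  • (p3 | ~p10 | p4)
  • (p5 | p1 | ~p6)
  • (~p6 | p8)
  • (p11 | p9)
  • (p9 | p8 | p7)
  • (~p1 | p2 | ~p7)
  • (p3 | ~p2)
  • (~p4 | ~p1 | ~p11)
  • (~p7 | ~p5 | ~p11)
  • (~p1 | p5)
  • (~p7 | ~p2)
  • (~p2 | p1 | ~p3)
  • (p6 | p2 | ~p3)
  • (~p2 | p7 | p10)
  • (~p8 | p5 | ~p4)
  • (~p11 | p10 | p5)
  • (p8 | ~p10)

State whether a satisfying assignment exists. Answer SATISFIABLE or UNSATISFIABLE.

SATISFIABLE

Branch on p1: take p1 = False.
For the remaining variables, p2 = False, p3 = False, p4 = True, p5 = True, p6 = False, p7 = False, p8 = True, p9 = False, p10 = False, p11 = True works.
So p1 = False, p2 = False, p3 = False, p4 = True, p5 = True, p6 = False, p7 = False, p8 = True, p9 = False, p10 = False, p11 = True is a satisfying assignment.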